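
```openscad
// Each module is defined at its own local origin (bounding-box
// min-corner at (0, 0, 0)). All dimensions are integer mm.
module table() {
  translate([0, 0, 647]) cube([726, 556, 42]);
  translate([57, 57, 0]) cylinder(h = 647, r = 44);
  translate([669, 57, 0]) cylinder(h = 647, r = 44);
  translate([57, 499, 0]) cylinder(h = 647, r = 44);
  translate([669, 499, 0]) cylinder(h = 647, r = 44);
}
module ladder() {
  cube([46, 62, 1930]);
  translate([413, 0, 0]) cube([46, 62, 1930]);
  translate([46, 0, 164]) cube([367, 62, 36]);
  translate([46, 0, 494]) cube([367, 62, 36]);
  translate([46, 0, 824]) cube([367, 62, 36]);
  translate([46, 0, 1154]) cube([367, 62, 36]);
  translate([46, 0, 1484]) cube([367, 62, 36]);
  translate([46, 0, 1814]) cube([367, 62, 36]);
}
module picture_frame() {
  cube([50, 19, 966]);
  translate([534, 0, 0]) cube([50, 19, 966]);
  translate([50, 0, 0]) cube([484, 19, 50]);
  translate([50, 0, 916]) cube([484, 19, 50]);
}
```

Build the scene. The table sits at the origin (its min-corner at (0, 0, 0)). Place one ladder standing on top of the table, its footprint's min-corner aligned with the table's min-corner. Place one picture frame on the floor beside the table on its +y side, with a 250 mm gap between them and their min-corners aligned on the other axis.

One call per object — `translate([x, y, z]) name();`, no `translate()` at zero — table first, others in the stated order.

table();
translate([0, 0, 689]) ladder();
translate([0, 806, 0]) picture_frame();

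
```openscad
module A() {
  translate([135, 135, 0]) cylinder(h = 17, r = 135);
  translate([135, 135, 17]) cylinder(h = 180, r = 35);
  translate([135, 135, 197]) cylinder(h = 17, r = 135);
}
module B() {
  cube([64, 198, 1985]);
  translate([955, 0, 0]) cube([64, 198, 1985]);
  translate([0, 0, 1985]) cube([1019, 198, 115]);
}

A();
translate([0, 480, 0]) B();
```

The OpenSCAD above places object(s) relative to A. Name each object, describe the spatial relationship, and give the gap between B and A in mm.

A is a spool. B is a door frame. The door frame is on the floor beside the spool on its +y side. The gap between the door frame and the spool is 210 mm.

The door frame's nearest face is 210 mm from the spool's +y face.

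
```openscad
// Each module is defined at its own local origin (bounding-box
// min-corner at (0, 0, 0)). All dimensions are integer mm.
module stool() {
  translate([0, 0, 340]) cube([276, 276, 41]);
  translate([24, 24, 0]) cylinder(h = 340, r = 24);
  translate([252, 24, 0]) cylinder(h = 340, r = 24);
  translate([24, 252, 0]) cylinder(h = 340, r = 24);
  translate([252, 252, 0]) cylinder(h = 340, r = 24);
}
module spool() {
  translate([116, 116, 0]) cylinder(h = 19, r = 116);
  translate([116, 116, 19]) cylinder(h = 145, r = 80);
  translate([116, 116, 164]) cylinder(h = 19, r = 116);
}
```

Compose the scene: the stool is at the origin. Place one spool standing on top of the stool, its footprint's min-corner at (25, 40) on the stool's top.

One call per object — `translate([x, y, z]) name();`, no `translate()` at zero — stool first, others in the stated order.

stool();
translate([25, 40, 381]) spool();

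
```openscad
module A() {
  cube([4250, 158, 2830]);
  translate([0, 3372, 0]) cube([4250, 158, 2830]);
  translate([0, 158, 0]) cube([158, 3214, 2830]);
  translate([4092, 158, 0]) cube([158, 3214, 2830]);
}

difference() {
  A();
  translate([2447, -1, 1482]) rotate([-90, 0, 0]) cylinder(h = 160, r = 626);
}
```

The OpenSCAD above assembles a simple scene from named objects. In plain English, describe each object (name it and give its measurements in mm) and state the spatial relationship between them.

A is the wall frame of a small rectangular building: four walls, each 2830 mm tall and 158 mm thick, enclosing a footprint 4250 mm (x) by 3530 mm (y) outside-to-outside, with no floor or roof. The front and back walls (the −y and +y sides) span the full width; the two side walls fit between them.

The house frame has a circular hole of radius 626 mm through its front wall, centred at (x = 2447, z = 1482).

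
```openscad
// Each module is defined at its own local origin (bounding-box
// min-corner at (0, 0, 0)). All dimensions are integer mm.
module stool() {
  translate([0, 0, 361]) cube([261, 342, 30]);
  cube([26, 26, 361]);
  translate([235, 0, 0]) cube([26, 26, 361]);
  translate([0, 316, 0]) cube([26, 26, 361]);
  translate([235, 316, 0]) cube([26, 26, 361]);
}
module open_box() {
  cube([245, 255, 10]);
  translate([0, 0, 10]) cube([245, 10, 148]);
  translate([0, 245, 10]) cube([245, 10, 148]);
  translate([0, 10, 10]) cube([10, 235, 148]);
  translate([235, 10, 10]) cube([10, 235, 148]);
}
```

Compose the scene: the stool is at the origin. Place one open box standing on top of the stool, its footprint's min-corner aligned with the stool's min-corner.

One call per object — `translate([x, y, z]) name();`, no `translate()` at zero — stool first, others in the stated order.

stool();
translate([0, 0, 391]) open_box();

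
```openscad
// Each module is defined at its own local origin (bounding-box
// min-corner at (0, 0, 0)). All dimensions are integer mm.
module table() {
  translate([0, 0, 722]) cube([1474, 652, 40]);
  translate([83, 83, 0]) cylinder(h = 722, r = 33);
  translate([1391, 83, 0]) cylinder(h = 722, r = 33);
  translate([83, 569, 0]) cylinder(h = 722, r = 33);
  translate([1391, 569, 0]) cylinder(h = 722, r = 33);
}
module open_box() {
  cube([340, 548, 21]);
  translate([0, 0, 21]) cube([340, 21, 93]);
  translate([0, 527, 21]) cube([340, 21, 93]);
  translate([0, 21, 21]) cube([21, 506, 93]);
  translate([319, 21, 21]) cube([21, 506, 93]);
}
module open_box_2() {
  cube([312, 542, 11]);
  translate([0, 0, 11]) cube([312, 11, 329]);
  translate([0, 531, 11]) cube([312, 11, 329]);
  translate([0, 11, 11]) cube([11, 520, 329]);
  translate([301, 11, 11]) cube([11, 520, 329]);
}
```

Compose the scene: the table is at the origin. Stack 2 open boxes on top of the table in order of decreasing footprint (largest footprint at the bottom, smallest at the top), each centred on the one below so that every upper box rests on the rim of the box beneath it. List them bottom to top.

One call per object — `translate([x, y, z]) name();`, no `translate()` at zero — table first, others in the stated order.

table();
translate([567, 52, 762]) open_box();
translate([581, 55, 876]) open_box_2();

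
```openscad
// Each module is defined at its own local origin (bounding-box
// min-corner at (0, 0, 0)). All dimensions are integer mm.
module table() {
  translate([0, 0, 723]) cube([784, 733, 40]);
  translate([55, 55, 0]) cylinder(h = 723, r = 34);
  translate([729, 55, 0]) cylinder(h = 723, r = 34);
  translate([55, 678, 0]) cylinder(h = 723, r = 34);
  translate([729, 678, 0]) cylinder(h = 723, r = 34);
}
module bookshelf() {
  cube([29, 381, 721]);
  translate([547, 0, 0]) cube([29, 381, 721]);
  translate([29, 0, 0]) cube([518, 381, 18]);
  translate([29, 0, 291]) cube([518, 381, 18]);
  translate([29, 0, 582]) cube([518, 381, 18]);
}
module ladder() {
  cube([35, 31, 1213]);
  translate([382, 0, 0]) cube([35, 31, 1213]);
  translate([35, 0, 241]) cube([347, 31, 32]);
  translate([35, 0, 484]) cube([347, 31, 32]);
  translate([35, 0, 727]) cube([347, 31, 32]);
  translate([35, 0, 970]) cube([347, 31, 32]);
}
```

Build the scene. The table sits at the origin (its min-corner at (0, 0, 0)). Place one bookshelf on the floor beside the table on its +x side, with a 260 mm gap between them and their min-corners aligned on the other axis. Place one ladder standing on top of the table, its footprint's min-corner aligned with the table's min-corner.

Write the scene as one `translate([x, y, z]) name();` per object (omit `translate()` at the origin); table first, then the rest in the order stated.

table();
translate([1044, 0, 0]) bookshelf();
translate([0, 0, 763]) ladder();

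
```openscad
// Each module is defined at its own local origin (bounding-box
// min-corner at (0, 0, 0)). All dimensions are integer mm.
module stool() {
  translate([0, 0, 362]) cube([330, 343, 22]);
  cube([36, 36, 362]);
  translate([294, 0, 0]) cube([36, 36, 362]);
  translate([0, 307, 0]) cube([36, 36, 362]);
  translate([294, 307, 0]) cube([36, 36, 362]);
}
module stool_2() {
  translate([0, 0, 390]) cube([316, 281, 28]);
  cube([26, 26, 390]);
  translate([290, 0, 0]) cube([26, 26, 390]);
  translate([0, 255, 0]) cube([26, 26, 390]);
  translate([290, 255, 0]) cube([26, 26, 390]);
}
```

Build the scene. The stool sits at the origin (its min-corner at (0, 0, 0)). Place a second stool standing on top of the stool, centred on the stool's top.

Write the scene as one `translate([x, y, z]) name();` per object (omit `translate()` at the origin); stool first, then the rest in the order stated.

stool();
translate([7, 31, 384]) stool_2();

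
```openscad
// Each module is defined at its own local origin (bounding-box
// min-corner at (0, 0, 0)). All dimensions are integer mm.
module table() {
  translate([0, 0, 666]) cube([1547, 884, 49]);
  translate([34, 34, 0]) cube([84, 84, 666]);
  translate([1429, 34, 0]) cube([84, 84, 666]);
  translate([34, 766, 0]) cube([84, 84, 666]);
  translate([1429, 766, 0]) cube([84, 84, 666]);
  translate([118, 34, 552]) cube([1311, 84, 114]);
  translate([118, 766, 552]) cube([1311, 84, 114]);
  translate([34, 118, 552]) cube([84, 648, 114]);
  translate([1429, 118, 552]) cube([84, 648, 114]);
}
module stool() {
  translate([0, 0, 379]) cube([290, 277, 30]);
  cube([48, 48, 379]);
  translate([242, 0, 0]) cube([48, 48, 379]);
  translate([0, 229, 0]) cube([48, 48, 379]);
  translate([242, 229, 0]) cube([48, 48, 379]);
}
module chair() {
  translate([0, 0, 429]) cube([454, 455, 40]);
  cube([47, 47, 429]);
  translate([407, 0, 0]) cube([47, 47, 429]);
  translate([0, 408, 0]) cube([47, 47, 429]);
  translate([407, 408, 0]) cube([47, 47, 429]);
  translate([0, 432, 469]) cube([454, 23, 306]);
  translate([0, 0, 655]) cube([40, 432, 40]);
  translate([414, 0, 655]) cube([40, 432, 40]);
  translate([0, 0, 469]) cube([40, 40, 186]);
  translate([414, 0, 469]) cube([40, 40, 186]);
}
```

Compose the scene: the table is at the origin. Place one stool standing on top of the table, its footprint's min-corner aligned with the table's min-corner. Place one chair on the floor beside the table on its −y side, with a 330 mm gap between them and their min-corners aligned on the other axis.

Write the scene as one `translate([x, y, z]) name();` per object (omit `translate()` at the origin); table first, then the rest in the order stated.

table();
translate([0, 0, 715]) stool();
translate([0, -785, 0]) chair();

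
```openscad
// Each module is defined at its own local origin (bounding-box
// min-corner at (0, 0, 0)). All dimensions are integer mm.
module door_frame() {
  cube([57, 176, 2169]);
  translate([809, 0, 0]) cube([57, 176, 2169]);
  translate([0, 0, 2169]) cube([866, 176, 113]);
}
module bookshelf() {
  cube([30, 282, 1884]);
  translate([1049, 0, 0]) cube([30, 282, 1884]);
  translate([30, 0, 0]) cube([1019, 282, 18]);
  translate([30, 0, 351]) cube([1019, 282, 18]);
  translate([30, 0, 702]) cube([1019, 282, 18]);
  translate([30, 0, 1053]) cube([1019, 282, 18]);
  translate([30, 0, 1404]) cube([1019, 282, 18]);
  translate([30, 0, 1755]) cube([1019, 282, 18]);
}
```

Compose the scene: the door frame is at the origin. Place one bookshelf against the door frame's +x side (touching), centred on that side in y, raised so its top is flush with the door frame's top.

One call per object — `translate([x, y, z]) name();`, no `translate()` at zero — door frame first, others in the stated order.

door_frame();
translate([866, -53, 398]) bookshelf();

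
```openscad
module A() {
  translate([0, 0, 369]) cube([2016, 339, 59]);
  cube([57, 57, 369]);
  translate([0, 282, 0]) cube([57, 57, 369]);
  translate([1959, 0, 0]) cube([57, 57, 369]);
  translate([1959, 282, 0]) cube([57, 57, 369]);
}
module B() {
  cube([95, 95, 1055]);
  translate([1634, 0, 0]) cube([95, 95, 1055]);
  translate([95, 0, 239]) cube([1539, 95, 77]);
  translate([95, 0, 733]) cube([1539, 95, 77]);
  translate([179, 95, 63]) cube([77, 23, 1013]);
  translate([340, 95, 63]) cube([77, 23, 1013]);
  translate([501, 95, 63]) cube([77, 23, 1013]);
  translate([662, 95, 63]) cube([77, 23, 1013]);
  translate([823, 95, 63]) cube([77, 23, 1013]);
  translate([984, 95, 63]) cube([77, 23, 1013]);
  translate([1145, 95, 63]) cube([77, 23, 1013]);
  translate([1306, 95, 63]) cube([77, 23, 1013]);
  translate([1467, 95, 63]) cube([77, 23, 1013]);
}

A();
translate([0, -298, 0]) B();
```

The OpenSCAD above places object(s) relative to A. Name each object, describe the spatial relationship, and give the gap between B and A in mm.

A is a bench. B is a fence section. The fence section is on the floor beside the bench on its −y side. The gap between the fence section and the bench is 180 mm.

The fence section's nearest face is 180 mm from the bench's −y face.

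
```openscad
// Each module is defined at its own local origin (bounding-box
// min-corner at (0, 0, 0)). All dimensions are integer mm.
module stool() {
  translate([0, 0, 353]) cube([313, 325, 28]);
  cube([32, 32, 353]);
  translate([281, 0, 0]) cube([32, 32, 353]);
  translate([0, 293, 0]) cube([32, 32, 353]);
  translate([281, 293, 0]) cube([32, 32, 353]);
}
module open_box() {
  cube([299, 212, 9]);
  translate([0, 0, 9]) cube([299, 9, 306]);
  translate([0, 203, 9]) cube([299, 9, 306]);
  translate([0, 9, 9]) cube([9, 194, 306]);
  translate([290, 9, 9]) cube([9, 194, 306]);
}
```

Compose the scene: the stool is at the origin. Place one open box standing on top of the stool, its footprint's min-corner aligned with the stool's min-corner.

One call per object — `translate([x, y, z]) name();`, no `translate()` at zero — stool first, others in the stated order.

stool();
translate([0, 0, 381]) open_box();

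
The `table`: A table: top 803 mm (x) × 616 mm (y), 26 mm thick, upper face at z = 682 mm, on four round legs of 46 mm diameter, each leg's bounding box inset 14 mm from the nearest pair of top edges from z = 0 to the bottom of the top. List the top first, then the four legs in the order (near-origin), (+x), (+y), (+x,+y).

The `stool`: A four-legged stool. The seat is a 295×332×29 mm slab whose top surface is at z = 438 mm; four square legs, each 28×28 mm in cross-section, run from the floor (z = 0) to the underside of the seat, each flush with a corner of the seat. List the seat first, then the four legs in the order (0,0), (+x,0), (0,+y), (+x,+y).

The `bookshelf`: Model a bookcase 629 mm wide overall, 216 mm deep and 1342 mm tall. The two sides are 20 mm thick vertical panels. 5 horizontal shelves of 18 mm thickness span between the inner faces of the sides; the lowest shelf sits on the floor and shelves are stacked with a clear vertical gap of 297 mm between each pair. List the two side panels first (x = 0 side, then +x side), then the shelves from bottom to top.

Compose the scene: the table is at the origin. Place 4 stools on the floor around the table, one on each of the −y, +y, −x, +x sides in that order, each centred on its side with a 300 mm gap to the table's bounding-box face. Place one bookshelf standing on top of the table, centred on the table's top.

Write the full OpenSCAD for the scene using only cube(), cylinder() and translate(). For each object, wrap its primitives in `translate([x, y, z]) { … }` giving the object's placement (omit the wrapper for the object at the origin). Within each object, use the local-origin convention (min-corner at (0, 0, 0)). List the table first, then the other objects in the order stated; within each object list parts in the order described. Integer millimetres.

translate([0, 0, 656]) cube([803, 616, 26]);
translate([37, 37, 0]) cylinder(h = 656, r = 23);
translate([766, 37, 0]) cylinder(h = 656, r = 23);
translate([37, 579, 0]) cylinder(h = 656, r = 23);
translate([766, 579, 0]) cylinder(h = 656, r = 23);
translate([254, -632, 0]) {
  translate([0, 0, 409]) cube([295, 332, 29]);
  cube([28, 28, 409]);
  translate([267, 0, 0]) cube([28, 28, 409]);
  translate([0, 304, 0]) cube([28, 28, 409]);
  translate([267, 304, 0]) cube([28, 28, 409]);
}
translate([254, 916, 0]) {
  translate([0, 0, 409]) cube([295, 332, 29]);
  cube([28, 28, 409]);
  translate([267, 0, 0]) cube([28, 28, 409]);
  translate([0, 304, 0]) cube([28, 28, 409]);
  translate([267, 304, 0]) cube([28, 28, 409]);
}
translate([-595, 142, 0]) {
  translate([0, 0, 409]) cube([295, 332, 29]);
  cube([28, 28, 409]);
  translate([267, 0, 0]) cube([28, 28, 409]);
  translate([0, 304, 0]) cube([28, 28, 409]);
  translate([267, 304, 0]) cube([28, 28, 409]);
}
translate([1103, 142, 0]) {
  translate([0, 0, 409]) cube([295, 332, 29]);
  cube([28, 28, 409]);
  translate([267, 0, 0]) cube([28, 28, 409]);
  translate([0, 304, 0]) cube([28, 28, 409]);
  translate([267, 304, 0]) cube([28, 28, 409]);
}
translate([87, 200, 682]) {
  cube([20, 216, 1342]);
  translate([609, 0, 0]) cube([20, 216, 1342]);
  translate([20, 0, 0]) cube([589, 216, 18]);
  translate([20, 0, 315]) cube([589, 216, 18]);
  translate([20, 0, 630]) cube([589, 216, 18]);
  translate([20, 0, 945]) cube([589, 216, 18]);
  translate([20, 0, 1260]) cube([589, 216, 18]);
}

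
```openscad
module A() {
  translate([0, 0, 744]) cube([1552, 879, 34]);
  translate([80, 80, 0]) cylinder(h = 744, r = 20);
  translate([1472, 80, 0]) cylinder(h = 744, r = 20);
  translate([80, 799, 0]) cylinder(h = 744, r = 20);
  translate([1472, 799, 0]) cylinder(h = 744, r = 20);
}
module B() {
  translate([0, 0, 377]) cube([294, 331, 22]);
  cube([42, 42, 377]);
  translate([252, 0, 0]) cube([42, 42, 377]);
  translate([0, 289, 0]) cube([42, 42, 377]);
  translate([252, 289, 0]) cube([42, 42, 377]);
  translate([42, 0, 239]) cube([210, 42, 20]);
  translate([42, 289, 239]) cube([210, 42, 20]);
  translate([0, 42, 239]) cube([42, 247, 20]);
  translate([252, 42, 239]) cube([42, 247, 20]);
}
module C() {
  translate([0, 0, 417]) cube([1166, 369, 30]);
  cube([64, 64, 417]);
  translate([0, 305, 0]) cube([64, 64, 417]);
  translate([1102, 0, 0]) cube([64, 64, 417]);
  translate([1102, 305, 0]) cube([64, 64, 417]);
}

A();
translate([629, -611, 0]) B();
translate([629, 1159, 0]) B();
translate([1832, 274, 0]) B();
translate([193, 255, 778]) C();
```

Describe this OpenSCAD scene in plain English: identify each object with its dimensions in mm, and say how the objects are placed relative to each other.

A is a table with a 1552×879 mm rectangular top, 34 mm thick, top surface at z = 778 mm, supported by four round legs of 40 mm diameter, each leg's bounding box inset 60 mm from the nearest pair of top edges, running from the floor.

B is a simple wooden stool: a rectangular seat 294 mm (x) by 331 mm (y), 22 mm thick, top face at z = 399 mm, on four square legs, each 42×42 mm in cross-section. The legs rest on z = 0, each flush with a corner of the seat. Four stretchers, 42 mm wide and 20 mm tall, connect adjacent legs with their undersides at z = 239 mm, each running between the inner faces of the legs it joins and aligned with the legs' outer faces on the other axis.

C is a bench: a 1166×369 mm seat slab, 30 mm thick, top at z = 447 mm, on four 64×64 mm square legs flush with the seat corners and standing on z = 0.

Three stools sit around the table at the −y, +y, +x sides. The bench is on top of the table, centred.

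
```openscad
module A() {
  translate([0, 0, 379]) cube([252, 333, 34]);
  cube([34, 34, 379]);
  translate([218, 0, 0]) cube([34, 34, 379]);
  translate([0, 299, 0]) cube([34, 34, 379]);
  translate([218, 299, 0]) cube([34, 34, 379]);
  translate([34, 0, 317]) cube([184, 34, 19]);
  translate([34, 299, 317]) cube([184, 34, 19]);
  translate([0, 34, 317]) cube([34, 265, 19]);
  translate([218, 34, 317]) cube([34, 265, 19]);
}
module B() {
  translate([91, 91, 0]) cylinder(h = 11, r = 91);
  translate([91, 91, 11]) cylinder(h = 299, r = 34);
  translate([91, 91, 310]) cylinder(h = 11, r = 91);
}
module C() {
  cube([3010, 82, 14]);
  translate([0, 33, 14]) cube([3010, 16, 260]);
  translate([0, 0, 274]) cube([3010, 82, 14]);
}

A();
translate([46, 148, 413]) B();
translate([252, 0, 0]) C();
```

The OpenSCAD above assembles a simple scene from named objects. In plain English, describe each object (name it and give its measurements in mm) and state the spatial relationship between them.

A is a simple wooden stool: a rectangular seat 252 mm (x) by 333 mm (y), 34 mm thick, top face at z = 413 mm, on four square legs, each 34×34 mm in cross-section. The legs rest on z = 0, each flush with a corner of the seat. Four stretchers, 34 mm wide and 19 mm tall, connect adjacent legs with their undersides at z = 317 mm, each running between the inner faces of the legs it joins and aligned with the legs' outer faces on the other axis.

B is a spool: two coaxial disc flanges of radius 91 mm and thickness 11 mm, joined by a core cylinder of radius 34 mm and height 299 mm. The lower flange rests on z = 0 and the three cylinders share a vertical axis.

C is an I-beam lying along x, 3010 mm long. Overall section height 288 mm. Two flanges 82 mm wide (y) and 14 mm thick, one on the floor and one at the top; a web 16 mm thick runs between them, centred on the flange width.

The spool is on top of the stool. The I-beam is against the stool's +x side, with their −y faces flush.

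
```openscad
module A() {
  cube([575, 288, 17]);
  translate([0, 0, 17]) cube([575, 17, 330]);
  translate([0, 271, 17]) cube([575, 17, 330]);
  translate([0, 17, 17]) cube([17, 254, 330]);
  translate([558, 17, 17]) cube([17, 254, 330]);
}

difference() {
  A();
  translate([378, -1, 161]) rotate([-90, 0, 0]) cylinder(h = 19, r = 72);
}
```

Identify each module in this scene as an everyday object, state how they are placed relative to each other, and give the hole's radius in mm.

A is an open box. The open box has a circular hole through its front wall. The hole's radius is 72 mm.

The subtracted cylinder has r = 72 mm.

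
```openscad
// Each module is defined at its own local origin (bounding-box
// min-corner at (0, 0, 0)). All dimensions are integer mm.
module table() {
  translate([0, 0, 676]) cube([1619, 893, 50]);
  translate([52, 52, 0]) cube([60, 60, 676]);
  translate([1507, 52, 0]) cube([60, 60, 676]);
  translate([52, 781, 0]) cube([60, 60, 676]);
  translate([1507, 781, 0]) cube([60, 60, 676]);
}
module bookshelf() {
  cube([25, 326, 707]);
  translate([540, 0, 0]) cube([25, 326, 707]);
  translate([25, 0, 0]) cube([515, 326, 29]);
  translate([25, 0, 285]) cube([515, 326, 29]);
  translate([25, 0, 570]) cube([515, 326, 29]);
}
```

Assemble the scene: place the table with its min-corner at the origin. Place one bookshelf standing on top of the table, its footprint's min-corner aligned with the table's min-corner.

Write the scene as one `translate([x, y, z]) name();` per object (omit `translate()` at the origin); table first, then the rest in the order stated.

table();
translate([0, 0, 726]) bookshelf();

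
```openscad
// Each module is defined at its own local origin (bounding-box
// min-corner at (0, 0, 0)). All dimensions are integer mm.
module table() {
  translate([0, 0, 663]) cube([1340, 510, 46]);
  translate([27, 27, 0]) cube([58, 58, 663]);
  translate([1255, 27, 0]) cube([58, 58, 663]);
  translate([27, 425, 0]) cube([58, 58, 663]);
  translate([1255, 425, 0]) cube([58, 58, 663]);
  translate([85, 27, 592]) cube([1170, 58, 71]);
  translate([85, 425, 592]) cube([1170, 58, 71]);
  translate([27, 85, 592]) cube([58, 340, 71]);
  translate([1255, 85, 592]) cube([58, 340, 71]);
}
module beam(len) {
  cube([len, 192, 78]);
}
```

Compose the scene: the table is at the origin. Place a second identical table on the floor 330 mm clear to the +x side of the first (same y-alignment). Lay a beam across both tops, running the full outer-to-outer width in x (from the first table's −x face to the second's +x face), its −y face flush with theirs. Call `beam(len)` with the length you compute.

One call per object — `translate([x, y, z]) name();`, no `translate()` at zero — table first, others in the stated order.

table();
translate([1670, 0, 0]) table();
translate([0, 0, 709]) beam(3010);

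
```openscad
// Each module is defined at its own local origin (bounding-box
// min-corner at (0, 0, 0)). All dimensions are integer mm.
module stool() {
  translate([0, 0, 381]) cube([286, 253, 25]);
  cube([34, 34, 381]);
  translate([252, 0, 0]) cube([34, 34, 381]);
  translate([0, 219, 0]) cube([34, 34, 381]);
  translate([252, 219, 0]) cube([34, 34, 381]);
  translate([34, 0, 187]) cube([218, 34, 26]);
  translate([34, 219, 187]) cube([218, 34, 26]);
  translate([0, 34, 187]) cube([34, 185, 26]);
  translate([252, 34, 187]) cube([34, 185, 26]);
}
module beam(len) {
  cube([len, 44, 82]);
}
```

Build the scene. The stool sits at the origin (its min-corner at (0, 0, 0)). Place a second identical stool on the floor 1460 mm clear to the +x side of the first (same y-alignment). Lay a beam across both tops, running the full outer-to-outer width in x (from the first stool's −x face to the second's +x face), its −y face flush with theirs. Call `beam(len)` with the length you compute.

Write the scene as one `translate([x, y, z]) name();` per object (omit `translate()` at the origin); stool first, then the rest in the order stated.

stool();
translate([1746, 0, 0]) stool();
translate([0, 0, 406]) beam(2032);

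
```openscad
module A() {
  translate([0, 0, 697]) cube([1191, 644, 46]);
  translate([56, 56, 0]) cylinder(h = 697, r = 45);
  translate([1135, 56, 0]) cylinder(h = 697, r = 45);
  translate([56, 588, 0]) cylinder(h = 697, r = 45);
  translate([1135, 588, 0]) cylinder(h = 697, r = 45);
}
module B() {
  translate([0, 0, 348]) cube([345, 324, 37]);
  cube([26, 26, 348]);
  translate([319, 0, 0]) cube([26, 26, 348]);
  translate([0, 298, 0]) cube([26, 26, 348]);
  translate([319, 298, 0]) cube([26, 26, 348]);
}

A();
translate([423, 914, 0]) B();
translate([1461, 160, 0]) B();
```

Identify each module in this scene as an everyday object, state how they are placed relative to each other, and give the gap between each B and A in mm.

Each stool's nearest face is 270 mm from the table's bounding box.

A is a table. B is a stool. Two stools sit around the table at the +y, +x sides. The gap between each stool and the table is 270 mm.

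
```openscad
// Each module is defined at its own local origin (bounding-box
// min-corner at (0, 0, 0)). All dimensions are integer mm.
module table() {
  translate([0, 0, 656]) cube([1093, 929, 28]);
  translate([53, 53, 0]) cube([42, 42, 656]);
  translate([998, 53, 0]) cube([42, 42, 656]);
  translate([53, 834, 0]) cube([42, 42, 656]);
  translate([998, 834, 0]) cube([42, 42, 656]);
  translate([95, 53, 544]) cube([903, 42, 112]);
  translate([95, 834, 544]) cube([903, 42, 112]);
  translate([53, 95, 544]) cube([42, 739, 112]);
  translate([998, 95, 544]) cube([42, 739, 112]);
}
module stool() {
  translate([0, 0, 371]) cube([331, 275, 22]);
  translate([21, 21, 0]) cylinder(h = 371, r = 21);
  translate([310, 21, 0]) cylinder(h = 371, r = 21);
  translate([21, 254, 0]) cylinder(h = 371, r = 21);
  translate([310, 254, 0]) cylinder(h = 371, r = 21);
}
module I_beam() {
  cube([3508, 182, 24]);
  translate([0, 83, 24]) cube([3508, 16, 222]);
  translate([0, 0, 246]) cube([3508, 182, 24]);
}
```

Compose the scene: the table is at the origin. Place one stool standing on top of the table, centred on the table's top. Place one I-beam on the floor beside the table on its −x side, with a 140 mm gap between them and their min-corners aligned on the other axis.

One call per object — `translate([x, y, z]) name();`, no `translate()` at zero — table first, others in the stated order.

table();
translate([381, 327, 684]) stool();
translate([-3648, 0, 0]) I_beam();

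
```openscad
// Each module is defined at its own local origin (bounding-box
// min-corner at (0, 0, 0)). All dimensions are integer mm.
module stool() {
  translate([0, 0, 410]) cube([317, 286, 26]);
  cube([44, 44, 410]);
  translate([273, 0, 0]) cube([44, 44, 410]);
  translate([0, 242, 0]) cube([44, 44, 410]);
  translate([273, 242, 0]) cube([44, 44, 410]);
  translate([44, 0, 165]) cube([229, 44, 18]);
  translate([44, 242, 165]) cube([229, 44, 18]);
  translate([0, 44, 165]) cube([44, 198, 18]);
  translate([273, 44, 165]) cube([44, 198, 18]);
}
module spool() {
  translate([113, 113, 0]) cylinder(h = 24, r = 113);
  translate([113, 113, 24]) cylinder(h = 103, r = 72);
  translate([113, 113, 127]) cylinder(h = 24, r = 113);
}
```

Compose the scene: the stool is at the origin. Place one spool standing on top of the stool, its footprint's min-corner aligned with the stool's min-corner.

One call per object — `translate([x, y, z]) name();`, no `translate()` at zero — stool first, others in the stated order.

stool();
translate([0, 0, 436]) spool();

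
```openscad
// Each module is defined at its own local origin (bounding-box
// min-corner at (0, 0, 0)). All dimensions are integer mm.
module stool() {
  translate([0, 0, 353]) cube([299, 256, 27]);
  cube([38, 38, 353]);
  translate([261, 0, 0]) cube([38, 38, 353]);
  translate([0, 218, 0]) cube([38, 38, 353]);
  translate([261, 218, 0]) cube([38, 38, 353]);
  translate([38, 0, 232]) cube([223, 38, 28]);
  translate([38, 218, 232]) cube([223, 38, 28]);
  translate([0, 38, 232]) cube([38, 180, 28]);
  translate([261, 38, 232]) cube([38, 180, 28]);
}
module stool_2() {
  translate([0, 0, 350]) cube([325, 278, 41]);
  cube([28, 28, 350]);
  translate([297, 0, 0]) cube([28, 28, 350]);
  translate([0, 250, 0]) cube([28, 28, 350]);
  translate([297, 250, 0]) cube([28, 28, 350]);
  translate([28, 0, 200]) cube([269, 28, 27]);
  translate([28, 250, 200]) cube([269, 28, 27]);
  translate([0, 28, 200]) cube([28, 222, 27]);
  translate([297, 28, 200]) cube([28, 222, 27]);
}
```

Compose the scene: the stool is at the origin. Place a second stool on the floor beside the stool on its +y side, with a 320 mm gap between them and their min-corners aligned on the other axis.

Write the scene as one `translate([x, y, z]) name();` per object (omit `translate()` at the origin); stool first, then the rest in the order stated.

stool();
translate([0, 576, 0]) stool_2();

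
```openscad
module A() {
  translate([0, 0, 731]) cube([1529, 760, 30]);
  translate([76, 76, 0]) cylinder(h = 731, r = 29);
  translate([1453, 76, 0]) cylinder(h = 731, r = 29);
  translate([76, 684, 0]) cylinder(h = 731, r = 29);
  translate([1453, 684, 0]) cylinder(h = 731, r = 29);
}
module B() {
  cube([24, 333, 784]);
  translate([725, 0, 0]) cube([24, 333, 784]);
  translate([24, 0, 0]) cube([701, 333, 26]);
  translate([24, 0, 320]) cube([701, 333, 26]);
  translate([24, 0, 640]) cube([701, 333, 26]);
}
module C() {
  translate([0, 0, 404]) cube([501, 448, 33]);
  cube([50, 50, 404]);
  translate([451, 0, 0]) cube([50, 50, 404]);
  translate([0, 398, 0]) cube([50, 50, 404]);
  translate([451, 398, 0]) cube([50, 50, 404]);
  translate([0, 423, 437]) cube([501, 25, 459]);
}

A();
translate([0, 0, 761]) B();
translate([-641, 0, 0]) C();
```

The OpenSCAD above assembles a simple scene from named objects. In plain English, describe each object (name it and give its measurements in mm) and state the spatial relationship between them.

A is a table: top 1529 mm (x) × 760 mm (y), 30 mm thick, upper face at z = 761 mm, on four round legs of 58 mm diameter, each leg's bounding box inset 47 mm from the nearest pair of top edges, running from z = 0 to the bottom of the top.

B is an open bookshelf. Two side panels, each 24 mm thick, 333 mm deep and 784 mm tall, stand 749 mm apart (outside-to-outside). Between them sit 3 shelves, each 26 mm thick and 333 mm deep, spanning the full gap between the sides. The bottom shelf rests on the floor (its underside at z = 0) and the clear gap between one shelf's top and the next shelf's underside is 294 mm.

C is a chair: 501×448 mm seat, 33 mm thick, top at z = 437 mm, on four 50 mm square corner legs flush with the seat edges. A 25 mm thick backrest slab spans the full seat width, extending 459 mm above the seat top, its back face flush with the seat's +y edge.

The bookshelf is on top of the table. The chair is on the floor beside the table on its −x side.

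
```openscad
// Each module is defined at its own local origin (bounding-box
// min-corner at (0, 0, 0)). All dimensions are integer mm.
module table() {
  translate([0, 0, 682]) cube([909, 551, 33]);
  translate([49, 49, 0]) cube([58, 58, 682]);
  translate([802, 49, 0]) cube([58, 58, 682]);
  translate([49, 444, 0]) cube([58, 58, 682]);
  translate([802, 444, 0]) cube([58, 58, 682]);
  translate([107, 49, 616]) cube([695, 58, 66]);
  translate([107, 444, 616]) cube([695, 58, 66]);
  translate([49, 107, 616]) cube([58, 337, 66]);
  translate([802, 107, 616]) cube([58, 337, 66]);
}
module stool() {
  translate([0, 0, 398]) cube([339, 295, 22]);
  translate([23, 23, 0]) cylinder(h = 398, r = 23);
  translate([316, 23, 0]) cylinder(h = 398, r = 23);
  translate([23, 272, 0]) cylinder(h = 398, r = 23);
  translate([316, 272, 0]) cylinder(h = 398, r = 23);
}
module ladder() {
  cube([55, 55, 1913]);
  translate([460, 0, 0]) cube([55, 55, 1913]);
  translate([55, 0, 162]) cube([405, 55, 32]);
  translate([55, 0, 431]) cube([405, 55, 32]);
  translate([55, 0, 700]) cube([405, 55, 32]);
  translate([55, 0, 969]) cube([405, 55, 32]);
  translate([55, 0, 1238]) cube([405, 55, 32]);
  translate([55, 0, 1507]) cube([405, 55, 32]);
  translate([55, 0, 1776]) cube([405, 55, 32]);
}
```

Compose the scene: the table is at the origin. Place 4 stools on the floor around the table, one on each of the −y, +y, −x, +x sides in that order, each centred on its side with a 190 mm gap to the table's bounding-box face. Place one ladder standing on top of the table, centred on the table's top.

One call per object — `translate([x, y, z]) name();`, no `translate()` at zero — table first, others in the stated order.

table();
translate([285, -485, 0]) stool();
translate([285, 741, 0]) stool();
translate([-529, 128, 0]) stool();
translate([1099, 128, 0]) stool();
translate([197, 248, 715]) ladder();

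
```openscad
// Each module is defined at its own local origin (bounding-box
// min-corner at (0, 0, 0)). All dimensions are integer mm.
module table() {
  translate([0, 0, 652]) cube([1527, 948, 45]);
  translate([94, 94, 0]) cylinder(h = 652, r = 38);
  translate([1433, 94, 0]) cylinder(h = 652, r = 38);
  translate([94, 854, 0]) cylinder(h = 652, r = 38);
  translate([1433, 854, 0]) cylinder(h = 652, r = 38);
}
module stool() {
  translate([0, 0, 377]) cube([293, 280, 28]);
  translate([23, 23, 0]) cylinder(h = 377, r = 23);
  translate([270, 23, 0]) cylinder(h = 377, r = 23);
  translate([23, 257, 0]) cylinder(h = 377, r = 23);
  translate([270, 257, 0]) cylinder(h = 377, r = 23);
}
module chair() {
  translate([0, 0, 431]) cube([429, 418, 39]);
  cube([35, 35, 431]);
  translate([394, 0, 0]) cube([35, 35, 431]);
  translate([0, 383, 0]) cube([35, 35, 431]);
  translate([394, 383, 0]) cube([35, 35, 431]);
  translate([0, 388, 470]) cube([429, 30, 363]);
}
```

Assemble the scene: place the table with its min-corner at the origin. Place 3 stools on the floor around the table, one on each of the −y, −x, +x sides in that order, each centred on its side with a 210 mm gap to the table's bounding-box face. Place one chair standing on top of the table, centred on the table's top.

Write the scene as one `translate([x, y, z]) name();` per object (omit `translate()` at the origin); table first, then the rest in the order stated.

table();
translate([617, -490, 0]) stool();
translate([-503, 334, 0]) stool();
translate([1737, 334, 0]) stool();
translate([549, 265, 697]) chair();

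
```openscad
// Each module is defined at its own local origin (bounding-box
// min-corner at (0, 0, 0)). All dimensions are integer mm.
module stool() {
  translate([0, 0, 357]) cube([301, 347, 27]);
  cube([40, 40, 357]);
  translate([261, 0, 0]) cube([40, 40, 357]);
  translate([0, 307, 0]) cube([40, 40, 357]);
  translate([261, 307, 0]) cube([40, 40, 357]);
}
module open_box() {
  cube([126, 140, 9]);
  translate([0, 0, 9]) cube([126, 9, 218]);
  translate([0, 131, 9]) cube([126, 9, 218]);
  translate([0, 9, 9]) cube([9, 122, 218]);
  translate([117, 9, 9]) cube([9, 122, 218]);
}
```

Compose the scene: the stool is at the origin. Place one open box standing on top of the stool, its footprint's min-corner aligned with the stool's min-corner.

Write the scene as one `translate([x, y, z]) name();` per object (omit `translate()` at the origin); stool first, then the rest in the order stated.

stool();
translate([0, 0, 384]) open_box();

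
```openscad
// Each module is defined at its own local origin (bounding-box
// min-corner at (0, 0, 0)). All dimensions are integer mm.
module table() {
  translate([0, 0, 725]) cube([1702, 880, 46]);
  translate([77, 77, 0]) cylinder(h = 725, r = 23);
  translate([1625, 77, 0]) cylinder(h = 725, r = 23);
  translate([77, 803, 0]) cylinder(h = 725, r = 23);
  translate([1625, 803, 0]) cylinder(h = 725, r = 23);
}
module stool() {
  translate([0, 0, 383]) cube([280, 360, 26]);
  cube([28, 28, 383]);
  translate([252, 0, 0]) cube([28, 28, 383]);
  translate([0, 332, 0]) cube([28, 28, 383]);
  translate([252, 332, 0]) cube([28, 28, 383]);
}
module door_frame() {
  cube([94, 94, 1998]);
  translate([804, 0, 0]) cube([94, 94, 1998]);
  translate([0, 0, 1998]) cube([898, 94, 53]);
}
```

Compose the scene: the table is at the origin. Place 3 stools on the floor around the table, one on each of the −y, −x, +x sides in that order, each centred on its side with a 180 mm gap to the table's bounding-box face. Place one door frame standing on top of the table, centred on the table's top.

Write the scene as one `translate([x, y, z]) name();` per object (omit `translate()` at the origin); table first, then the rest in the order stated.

table();
translate([711, -540, 0]) stool();
translate([-460, 260, 0]) stool();
translate([1882, 260, 0]) stool();
translate([402, 393, 771]) door_frame();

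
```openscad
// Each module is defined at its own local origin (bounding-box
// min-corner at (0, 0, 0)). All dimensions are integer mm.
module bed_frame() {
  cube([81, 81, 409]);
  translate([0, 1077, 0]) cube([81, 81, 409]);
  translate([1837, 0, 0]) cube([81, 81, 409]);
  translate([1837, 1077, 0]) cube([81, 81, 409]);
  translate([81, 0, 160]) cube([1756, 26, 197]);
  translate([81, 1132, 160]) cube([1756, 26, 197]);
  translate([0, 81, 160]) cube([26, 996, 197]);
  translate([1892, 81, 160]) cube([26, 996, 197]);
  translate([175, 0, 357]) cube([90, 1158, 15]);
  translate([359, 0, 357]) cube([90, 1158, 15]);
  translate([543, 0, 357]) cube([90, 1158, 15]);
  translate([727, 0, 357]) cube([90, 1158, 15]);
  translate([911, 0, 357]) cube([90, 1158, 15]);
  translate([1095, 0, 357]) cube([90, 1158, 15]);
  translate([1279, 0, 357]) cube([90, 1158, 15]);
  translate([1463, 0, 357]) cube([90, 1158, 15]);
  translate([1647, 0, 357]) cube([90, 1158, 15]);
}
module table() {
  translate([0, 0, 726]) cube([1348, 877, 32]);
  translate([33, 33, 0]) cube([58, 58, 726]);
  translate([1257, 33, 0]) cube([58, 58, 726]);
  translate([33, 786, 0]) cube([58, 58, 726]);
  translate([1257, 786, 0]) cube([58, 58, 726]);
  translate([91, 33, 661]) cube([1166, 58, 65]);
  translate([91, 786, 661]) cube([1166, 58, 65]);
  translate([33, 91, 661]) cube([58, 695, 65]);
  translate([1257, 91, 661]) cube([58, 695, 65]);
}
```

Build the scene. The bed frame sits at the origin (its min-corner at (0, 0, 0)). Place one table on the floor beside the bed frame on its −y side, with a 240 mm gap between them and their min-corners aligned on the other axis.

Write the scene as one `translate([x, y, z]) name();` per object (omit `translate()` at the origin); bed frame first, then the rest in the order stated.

bed_frame();
translate([0, -1117, 0]) table();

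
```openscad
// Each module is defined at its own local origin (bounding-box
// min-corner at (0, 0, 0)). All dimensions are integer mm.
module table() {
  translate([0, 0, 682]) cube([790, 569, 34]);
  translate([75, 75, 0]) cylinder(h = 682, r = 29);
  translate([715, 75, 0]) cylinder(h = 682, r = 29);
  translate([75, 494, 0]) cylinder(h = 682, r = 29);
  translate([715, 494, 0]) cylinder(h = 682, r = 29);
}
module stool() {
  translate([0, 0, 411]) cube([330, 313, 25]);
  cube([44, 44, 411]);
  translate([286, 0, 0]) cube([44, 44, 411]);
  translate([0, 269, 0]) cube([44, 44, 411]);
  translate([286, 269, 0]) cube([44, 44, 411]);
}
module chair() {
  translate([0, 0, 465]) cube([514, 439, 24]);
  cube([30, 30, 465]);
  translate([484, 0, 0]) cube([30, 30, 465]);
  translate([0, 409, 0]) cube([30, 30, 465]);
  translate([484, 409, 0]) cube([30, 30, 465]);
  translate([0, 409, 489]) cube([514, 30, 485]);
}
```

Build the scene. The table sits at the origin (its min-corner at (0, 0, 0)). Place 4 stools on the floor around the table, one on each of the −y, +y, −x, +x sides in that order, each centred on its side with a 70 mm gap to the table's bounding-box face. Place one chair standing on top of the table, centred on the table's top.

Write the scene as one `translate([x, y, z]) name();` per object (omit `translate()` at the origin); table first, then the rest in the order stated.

table();
translate([230, -383, 0]) stool();
translate([230, 639, 0]) stool();
translate([-400, 128, 0]) stool();
translate([860, 128, 0]) stool();
translate([138, 65, 716]) chair();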